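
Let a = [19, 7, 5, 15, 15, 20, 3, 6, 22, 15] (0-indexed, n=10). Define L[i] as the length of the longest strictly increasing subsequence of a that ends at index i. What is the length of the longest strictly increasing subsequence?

4

   i    0    1    2    3    4    5    6    7    8    9
a[i]   19    7    5   15   15   20    3    6   22   15
L[i]    1    1    1    2    2    3    1    2    4    3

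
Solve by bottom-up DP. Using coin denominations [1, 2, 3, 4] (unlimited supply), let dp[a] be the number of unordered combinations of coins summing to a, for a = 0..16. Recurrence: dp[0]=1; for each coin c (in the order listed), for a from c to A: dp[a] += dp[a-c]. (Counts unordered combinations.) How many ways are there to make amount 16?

64

after  coin     0     1     2     3     4     5     6     7     8     9    10    11    12    13    14    15    16
          1     1     1     1     1     1     1     1     1     1     1     1     1     1     1     1     1     1
          2     1     1     2     2     3     3     4     4     5     5     6     6     7     7     8     8     9
          3     1     1     2     3     4     5     7     8    10    12    14    16    19    21    24    27    30
          4     1     1     2     3     5     6     9    11    15    18    23    27    34    39    47    54    64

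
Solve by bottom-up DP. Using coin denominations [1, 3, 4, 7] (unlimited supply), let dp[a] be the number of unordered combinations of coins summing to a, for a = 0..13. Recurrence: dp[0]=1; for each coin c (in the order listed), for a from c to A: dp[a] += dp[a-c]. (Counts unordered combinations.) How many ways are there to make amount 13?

after  coin     0     1     2     3     4     5     6     7     8     9    10    11    12    13
          1     1     1     1     1     1     1     1     1     1     1     1     1     1     1
          3     1     1     1     2     2     2     3     3     3     4     4     4     5     5
          4     1     1     1     2     3     3     4     5     6     7     8     9    11    12
          7     1     1     1     2     3     3     4     6     7     8    10    12    14    16

16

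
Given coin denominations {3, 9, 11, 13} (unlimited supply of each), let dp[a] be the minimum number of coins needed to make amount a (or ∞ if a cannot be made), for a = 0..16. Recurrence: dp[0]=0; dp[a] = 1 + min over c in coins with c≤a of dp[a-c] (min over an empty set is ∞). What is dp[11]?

 a  0  1  2  3  4  5  6  7  8  9 10 11 12 13 14 15 16
dp  0  -  -  1  -  -  2  -  -  1  -  1  2  1  2  3  2
(- denotes ∞ / unreachable)

1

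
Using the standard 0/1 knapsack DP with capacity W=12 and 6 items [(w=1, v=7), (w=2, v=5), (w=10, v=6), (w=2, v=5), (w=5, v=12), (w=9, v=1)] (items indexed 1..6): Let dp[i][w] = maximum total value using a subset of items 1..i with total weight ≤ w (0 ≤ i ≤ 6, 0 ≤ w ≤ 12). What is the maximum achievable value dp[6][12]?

i\w   0   1   2   3   4   5   6   7   8   9  10  11  12
  0   0   0   0   0   0   0   0   0   0   0   0   0   0
  1   0   7   7   7   7   7   7   7   7   7   7   7   7
  2   0   7   7  12  12  12  12  12  12  12  12  12  12
  3   0   7   7  12  12  12  12  12  12  12  12  13  13
  4   0   7   7  12  12  17  17  17  17  17  17  17  17
  5   0   7   7  12  12  17  19  19  24  24  29  29  29
  6   0   7   7  12  12  17  19  19  24  24  29  29  29

29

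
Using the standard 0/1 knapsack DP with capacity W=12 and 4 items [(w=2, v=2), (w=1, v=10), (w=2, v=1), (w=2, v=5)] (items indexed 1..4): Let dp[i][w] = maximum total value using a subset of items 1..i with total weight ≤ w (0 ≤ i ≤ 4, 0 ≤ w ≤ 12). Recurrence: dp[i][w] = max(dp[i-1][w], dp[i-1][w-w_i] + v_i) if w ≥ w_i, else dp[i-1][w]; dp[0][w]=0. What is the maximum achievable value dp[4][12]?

18

i\w   0   1   2   3   4   5   6   7   8   9  10  11  12
  0   0   0   0   0   0   0   0   0   0   0   0   0   0
  1   0   0   2   2   2   2   2   2   2   2   2   2   2
  2   0  10  10  12  12  12  12  12  12  12  12  12  12
  3   0  10  10  12  12  13  13  13  13  13  13  13  13
  4   0  10  10  15  15  17  17  18  18  18  18  18  18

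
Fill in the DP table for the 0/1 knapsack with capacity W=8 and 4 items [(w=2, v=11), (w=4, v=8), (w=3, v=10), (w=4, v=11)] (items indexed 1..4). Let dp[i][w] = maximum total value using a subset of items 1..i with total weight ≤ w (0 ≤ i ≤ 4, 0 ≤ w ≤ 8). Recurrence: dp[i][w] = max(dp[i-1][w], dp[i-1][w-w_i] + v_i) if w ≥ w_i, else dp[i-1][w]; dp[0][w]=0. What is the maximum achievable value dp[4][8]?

i\w   0   1   2   3   4   5   6   7   8
  0   0   0   0   0   0   0   0   0   0
  1   0   0  11  11  11  11  11  11  11
  2   0   0  11  11  11  11  19  19  19
  3   0   0  11  11  11  21  21  21  21
  4   0   0  11  11  11  21  22  22  22

22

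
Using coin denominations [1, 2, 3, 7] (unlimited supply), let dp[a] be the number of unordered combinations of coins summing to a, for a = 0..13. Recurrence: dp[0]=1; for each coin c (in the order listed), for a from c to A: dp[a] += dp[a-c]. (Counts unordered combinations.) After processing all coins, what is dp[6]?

7

after  coin     0     1     2     3     4     5     6     7     8     9    10    11    12    13
          1     1     1     1     1     1     1     1     1     1     1     1     1     1     1
          2     1     1     2     2     3     3     4     4     5     5     6     6     7     7
          3     1     1     2     3     4     5     7     8    10    12    14    16    19    21
          7     1     1     2     3     4     5     7     9    11    14    17    20    24    28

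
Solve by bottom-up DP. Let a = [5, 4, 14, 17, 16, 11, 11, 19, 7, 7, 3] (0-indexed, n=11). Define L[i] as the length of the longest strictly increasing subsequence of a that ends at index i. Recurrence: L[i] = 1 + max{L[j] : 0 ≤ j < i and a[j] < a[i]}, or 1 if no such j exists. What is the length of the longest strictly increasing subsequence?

   i    0    1    2    3    4    5    6    7    8    9   10
a[i]    5    4   14   17   16   11   11   19    7    7    3
L[i]    1    1    2    3    3    2    2    4    2    2    1

4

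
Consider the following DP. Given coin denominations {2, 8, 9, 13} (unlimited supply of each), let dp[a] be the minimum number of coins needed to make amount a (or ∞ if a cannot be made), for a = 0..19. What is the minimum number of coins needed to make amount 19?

 a  0  1  2  3  4  5  6  7  8  9 10 11 12 13 14 15 16 17 18 19
dp  0  -  1  -  2  -  3  -  1  1  2  2  3  1  4  2  2  2  2  3
(- denotes ∞ / unreachable)

3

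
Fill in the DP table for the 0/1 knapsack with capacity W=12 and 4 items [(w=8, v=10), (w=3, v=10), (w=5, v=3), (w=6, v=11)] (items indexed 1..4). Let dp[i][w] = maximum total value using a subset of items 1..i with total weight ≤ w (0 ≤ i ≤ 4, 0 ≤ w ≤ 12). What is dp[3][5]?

i\w   0   1   2   3   4   5   6   7   8   9  10  11  12
  0   0   0   0   0   0   0   0   0   0   0   0   0   0
  1   0   0   0   0   0   0   0   0  10  10  10  10  10
  2   0   0   0  10  10  10  10  10  10  10  10  20  20
  3   0   0   0  10  10  10  10  10  13  13  13  20  20
  4   0   0   0  10  10  10  11  11  13  21  21  21  21

10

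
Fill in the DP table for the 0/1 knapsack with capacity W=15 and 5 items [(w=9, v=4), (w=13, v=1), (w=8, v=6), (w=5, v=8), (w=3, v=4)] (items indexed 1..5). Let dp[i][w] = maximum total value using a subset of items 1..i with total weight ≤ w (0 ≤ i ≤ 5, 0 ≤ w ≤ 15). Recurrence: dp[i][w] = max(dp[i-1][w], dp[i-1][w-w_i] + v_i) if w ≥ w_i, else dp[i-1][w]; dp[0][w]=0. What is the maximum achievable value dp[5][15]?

i\w   0   1   2   3   4   5   6   7   8   9  10  11  12  13  14  15
  0   0   0   0   0   0   0   0   0   0   0   0   0   0   0   0   0
  1   0   0   0   0   0   0   0   0   0   4   4   4   4   4   4   4
  2   0   0   0   0   0   0   0   0   0   4   4   4   4   4   4   4
  3   0   0   0   0   0   0   0   0   6   6   6   6   6   6   6   6
  4   0   0   0   0   0   8   8   8   8   8   8   8   8  14  14  14
  5   0   0   0   4   4   8   8   8  12  12  12  12  12  14  14  14

14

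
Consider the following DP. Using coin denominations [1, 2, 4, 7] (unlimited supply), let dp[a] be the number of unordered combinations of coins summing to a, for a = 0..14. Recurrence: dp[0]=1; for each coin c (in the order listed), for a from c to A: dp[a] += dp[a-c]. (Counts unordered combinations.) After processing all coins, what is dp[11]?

16

after  coin     0     1     2     3     4     5     6     7     8     9    10    11    12    13    14
          1     1     1     1     1     1     1     1     1     1     1     1     1     1     1     1
          2     1     1     2     2     3     3     4     4     5     5     6     6     7     7     8
          4     1     1     2     2     4     4     6     6     9     9    12    12    16    16    20
          7     1     1     2     2     4     4     6     7    10    11    14    16    20    22    27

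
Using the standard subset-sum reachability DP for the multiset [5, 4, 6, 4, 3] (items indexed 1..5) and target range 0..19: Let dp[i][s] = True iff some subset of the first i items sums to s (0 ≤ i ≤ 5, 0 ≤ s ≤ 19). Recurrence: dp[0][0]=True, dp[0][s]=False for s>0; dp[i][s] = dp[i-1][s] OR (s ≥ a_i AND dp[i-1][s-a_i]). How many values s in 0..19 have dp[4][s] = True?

12

i\s   0   1   2   3   4   5   6   7   8   9  10  11  12  13  14  15  16  17  18  19
  0   T   F   F   F   F   F   F   F   F   F   F   F   F   F   F   F   F   F   F   F
  1   T   F   F   F   F   T   F   F   F   F   F   F   F   F   F   F   F   F   F   F
  2   T   F   F   F   T   T   F   F   F   T   F   F   F   F   F   F   F   F   F   F
  3   T   F   F   F   T   T   T   F   F   T   T   T   F   F   F   T   F   F   F   F
  4   T   F   F   F   T   T   T   F   T   T   T   T   F   T   T   T   F   F   F   T
  5   T   F   F   T   T   T   T   T   T   T   T   T   T   T   T   T   T   T   T   T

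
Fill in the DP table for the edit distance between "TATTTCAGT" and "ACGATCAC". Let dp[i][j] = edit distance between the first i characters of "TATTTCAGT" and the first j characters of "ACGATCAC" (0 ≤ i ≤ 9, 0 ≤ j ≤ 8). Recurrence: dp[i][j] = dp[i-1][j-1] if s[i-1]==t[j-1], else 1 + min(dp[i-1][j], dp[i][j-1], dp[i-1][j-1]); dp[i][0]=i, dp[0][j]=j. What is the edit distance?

6

   ''  A  C  G  A  T  C  A  C
''  0  1  2  3  4  5  6  7  8
 T  1  1  2  3  4  4  5  6  7
 A  2  1  2  3  3  4  5  5  6
 T  3  2  2  3  4  3  4  5  6
 T  4  3  3  3  4  4  4  5  6
 T  5  4  4  4  4  4  5  5  6
 C  6  5  4  5  5  5  4  5  5
 A  7  6  5  5  5  6  5  4  5
 G  8  7  6  5  6  6  6  5  5
 T  9  8  7  6  6  6  7  6  6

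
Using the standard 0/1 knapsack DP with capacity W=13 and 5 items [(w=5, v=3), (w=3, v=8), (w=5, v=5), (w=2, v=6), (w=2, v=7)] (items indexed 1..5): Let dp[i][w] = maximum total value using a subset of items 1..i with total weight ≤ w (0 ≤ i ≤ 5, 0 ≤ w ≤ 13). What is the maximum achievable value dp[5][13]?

26

i\w   0   1   2   3   4   5   6   7   8   9  10  11  12  13
  0   0   0   0   0   0   0   0   0   0   0   0   0   0   0
  1   0   0   0   0   0   3   3   3   3   3   3   3   3   3
  2   0   0   0   8   8   8   8   8  11  11  11  11  11  11
  3   0   0   0   8   8   8   8   8  13  13  13  13  13  16
  4   0   0   6   8   8  14  14  14  14  14  19  19  19  19
  5   0   0   7   8  13  15  15  21  21  21  21  21  26  26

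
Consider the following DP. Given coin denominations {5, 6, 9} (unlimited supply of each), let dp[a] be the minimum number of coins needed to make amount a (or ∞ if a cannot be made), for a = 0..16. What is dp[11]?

 a  0  1  2  3  4  5  6  7  8  9 10 11 12 13 14 15 16
dp  0  -  -  -  -  1  1  -  -  1  2  2  2  -  2  2  3
(- denotes ∞ / unreachable)

2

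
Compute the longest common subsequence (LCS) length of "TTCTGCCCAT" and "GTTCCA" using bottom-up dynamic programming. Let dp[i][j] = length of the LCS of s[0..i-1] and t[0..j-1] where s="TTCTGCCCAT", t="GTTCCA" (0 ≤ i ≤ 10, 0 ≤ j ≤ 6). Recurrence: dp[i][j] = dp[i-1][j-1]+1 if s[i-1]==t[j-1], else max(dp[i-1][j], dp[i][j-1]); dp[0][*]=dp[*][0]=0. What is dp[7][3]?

   ''  G  T  T  C  C  A
''  0  0  0  0  0  0  0
 T  0  0  1  1  1  1  1
 T  0  0  1  2  2  2  2
 C  0  0  1  2  3  3  3
 T  0  0  1  2  3  3  3
 G  0  1  1  2  3  3  3
 C  0  1  1  2  3  4  4
 C  0  1  1  2  3  4  4
 C  0  1  1  2  3  4  4
 A  0  1  1  2  3  4  5
 T  0  1  2  2  3  4  5

2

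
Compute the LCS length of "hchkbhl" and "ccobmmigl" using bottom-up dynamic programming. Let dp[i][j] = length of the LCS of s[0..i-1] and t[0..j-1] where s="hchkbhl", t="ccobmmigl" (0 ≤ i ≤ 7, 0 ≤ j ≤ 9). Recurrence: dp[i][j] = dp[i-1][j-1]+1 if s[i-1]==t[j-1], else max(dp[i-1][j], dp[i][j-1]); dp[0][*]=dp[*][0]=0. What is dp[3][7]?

   ''  c  c  o  b  m  m  i  g  l
''  0  0  0  0  0  0  0  0  0  0
 h  0  0  0  0  0  0  0  0  0  0
 c  0  1  1  1  1  1  1  1  1  1
 h  0  1  1  1  1  1  1  1  1  1
 k  0  1  1  1  1  1  1  1  1  1
 b  0  1  1  1  2  2  2  2  2  2
 h  0  1  1  1  2  2  2  2  2  2
 l  0  1  1  1  2  2  2  2  2  3

1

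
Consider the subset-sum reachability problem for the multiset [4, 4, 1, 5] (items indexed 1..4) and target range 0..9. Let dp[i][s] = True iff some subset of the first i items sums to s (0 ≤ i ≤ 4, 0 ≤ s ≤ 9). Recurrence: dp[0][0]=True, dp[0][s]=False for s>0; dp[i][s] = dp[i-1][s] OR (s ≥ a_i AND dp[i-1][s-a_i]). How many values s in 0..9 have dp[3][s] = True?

6

i\s   0   1   2   3   4   5   6   7   8   9
  0   T   F   F   F   F   F   F   F   F   F
  1   T   F   F   F   T   F   F   F   F   F
  2   T   F   F   F   T   F   F   F   T   F
  3   T   T   F   F   T   T   F   F   T   T
  4   T   T   F   F   T   T   T   F   T   T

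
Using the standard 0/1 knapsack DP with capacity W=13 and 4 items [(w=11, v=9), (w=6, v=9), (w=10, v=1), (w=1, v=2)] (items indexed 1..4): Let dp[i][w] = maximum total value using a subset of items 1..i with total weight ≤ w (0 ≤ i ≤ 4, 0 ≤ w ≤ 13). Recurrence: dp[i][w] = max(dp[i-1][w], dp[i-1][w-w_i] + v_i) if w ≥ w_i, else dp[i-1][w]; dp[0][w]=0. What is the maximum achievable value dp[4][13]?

i\w   0   1   2   3   4   5   6   7   8   9  10  11  12  13
  0   0   0   0   0   0   0   0   0   0   0   0   0   0   0
  1   0   0   0   0   0   0   0   0   0   0   0   9   9   9
  2   0   0   0   0   0   0   9   9   9   9   9   9   9   9
  3   0   0   0   0   0   0   9   9   9   9   9   9   9   9
  4   0   2   2   2   2   2   9  11  11  11  11  11  11  11

11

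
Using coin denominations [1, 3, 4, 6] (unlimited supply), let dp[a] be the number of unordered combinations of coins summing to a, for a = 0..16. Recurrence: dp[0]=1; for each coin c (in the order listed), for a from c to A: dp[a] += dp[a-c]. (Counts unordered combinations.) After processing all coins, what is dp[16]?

28

after  coin     0     1     2     3     4     5     6     7     8     9    10    11    12    13    14    15    16
          1     1     1     1     1     1     1     1     1     1     1     1     1     1     1     1     1     1
          3     1     1     1     2     2     2     3     3     3     4     4     4     5     5     5     6     6
          4     1     1     1     2     3     3     4     5     6     7     8     9    11    12    13    15    17
          6     1     1     1     2     3     3     5     6     7     9    11    12    16    18    20    24    28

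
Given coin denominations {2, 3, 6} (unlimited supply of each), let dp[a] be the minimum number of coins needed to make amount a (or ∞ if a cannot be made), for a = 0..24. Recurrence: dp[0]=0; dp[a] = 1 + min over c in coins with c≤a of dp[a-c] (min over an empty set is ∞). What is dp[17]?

 a  0  1  2  3  4  5  6  7  8  9 10 11 12 13 14 15 16 17 18 19 20 21 22 23 24
dp  0  -  1  1  2  2  1  3  2  2  3  3  2  4  3  3  4  4  3  5  4  4  5  5  4
(- denotes ∞ / unreachable)

4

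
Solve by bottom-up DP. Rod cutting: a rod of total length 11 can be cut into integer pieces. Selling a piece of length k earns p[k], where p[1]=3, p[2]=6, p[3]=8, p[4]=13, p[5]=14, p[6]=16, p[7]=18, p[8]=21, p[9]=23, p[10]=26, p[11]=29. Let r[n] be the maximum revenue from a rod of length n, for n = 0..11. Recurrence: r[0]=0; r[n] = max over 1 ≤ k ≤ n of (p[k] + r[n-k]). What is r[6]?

19

   n    0    1    2    3    4    5    6    7    8    9   10   11
r[n]    0    3    6    9   13   16   19   22   26   29   32   35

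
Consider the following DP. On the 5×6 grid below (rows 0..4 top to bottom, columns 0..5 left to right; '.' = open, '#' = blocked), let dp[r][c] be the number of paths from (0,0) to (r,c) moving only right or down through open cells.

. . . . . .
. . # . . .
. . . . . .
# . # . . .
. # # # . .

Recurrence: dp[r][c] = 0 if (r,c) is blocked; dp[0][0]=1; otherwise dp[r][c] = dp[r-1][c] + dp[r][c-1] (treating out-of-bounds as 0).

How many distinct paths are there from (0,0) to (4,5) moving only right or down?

r\c   0   1   2   3   4   5
  0   1   1   1   1   1   1
  1   1   2   0   1   2   3
  2   1   3   3   4   6   9
  3   0   3   0   4  10  19
  4   0   0   0   0  10  29

29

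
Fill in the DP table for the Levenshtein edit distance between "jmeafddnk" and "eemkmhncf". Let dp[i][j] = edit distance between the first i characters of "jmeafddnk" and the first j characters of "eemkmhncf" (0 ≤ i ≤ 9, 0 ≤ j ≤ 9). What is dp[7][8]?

7

   ''  e  e  m  k  m  h  n  c  f
''  0  1  2  3  4  5  6  7  8  9
 j  1  1  2  3  4  5  6  7  8  9
 m  2  2  2  2  3  4  5  6  7  8
 e  3  2  2  3  3  4  5  6  7  8
 a  4  3  3  3  4  4  5  6  7  8
 f  5  4  4  4  4  5  5  6  7  7
 d  6  5  5  5  5  5  6  6  7  8
 d  7  6  6  6  6  6  6  7  7  8
 n  8  7  7  7  7  7  7  6  7  8
 k  9  8  8  8  7  8  8  7  7  8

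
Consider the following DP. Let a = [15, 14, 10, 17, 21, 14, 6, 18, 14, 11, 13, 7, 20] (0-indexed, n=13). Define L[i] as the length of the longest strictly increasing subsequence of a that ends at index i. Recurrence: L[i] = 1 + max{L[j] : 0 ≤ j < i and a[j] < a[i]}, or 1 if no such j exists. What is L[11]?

   i    0    1    2    3    4    5    6    7    8    9   10   11   12
a[i]   15   14   10   17   21   14    6   18   14   11   13    7   20
L[i]    1    1    1    2    3    2    1    3    2    2    3    2    4

2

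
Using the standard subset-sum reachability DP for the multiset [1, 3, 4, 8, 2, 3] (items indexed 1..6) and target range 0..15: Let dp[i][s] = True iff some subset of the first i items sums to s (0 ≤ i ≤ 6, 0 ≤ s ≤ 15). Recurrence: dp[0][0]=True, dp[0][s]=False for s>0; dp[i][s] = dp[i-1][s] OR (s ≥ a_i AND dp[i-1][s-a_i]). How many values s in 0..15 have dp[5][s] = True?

16

i\s   0   1   2   3   4   5   6   7   8   9  10  11  12  13  14  15
  0   T   F   F   F   F   F   F   F   F   F   F   F   F   F   F   F
  1   T   T   F   F   F   F   F   F   F   F   F   F   F   F   F   F
  2   T   T   F   T   T   F   F   F   F   F   F   F   F   F   F   F
  3   T   T   F   T   T   T   F   T   T   F   F   F   F   F   F   F
  4   T   T   F   T   T   T   F   T   T   T   F   T   T   T   F   T
  5   T   T   T   T   T   T   T   T   T   T   T   T   T   T   T   T
  6   T   T   T   T   T   T   T   T   T   T   T   T   T   T   T   T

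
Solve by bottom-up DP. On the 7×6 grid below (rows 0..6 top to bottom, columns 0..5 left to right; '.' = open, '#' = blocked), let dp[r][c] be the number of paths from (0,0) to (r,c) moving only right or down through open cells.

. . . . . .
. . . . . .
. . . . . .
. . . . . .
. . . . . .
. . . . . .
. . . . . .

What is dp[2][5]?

r\c   0   1   2   3   4   5
  0   1   1   1   1   1   1
  1   1   2   3   4   5   6
  2   1   3   6  10  15  21
  3   1   4  10  20  35  56
  4   1   5  15  35  70 126
  5   1   6  21  56 126 252
  6   1   7  28  84 210 462

21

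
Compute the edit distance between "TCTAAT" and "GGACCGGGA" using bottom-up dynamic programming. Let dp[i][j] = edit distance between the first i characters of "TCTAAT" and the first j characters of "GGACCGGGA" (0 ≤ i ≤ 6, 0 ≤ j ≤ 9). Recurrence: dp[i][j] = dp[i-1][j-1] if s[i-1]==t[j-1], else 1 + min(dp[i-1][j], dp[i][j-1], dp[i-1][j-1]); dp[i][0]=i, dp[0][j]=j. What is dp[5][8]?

7

   ''  G  G  A  C  C  G  G  G  A
''  0  1  2  3  4  5  6  7  8  9
 T  1  1  2  3  4  5  6  7  8  9
 C  2  2  2  3  3  4  5  6  7  8
 T  3  3  3  3  4  4  5  6  7  8
 A  4  4  4  3  4  5  5  6  7  7
 A  5  5  5  4  4  5  6  6  7  7
 T  6  6  6  5  5  5  6  7  7  8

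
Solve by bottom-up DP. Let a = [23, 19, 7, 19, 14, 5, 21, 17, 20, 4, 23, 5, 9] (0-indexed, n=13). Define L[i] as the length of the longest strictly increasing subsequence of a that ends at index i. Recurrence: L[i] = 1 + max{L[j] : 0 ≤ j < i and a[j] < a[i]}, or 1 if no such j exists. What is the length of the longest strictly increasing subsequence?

   i    0    1    2    3    4    5    6    7    8    9   10   11   12
a[i]   23   19    7   19   14    5   21   17   20    4   23    5    9
L[i]    1    1    1    2    2    1    3    3    4    1    5    2    3

5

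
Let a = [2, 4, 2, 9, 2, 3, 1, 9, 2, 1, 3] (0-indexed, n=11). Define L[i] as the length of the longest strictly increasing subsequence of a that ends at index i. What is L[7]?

3

   i    0    1    2    3    4    5    6    7    8    9   10
a[i]    2    4    2    9    2    3    1    9    2    1    3
L[i]    1    2    1    3    1    2    1    3    2    1    3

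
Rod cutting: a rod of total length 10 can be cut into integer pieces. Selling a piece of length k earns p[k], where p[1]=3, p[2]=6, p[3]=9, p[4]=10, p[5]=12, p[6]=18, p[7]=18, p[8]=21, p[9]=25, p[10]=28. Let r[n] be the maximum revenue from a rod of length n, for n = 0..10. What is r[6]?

18

   n    0    1    2    3    4    5    6    7    8    9   10
r[n]    0    3    6    9   12   15   18   21   24   27   30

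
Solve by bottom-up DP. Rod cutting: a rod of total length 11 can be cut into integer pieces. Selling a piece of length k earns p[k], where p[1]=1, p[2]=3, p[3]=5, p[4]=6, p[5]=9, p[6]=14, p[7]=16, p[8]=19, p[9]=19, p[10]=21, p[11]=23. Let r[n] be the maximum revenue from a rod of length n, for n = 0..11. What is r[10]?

22

   n    0    1    2    3    4    5    6    7    8    9   10   11
r[n]    0    1    3    5    6    9   14   16   19   20   22   24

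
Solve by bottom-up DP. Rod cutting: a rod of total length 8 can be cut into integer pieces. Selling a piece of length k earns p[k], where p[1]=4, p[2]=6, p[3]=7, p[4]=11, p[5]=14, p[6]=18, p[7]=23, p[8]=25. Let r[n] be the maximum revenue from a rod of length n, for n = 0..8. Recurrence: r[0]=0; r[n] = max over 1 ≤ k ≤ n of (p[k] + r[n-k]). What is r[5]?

20

   n    0    1    2    3    4    5    6    7    8
r[n]    0    4    8   12   16   20   24   28   32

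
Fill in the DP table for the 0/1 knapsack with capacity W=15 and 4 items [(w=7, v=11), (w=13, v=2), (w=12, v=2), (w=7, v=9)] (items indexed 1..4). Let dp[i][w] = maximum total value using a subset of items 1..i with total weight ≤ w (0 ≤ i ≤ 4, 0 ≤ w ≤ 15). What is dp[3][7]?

i\w   0   1   2   3   4   5   6   7   8   9  10  11  12  13  14  15
  0   0   0   0   0   0   0   0   0   0   0   0   0   0   0   0   0
  1   0   0   0   0   0   0   0  11  11  11  11  11  11  11  11  11
  2   0   0   0   0   0   0   0  11  11  11  11  11  11  11  11  11
  3   0   0   0   0   0   0   0  11  11  11  11  11  11  11  11  11
  4   0   0   0   0   0   0   0  11  11  11  11  11  11  11  20  20

11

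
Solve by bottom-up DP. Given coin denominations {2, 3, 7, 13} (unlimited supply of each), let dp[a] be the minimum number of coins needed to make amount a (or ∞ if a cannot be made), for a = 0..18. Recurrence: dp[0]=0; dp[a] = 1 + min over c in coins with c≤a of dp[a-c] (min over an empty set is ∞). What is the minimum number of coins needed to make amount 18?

3

 a  0  1  2  3  4  5  6  7  8  9 10 11 12 13 14 15 16 17 18
dp  0  -  1  1  2  2  2  1  3  2  2  3  3  1  2  2  2  3  3
(- denotes ∞ / unreachable)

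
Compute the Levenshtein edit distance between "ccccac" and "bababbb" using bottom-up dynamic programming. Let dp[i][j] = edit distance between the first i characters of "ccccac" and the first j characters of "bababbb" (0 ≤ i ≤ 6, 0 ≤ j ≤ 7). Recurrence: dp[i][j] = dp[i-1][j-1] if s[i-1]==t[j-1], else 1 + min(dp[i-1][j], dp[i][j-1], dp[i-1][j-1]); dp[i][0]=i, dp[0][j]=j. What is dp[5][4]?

4

   ''  b  a  b  a  b  b  b
''  0  1  2  3  4  5  6  7
 c  1  1  2  3  4  5  6  7
 c  2  2  2  3  4  5  6  7
 c  3  3  3  3  4  5  6  7
 c  4  4  4  4  4  5  6  7
 a  5  5  4  5  4  5  6  7
 c  6  6  5  5  5  5  6  7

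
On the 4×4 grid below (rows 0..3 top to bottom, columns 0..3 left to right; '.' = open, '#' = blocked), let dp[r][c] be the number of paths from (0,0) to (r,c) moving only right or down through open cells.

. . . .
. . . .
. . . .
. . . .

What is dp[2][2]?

6

r\c   0   1   2   3
  0   1   1   1   1
  1   1   2   3   4
  2   1   3   6  10
  3   1   4  10  20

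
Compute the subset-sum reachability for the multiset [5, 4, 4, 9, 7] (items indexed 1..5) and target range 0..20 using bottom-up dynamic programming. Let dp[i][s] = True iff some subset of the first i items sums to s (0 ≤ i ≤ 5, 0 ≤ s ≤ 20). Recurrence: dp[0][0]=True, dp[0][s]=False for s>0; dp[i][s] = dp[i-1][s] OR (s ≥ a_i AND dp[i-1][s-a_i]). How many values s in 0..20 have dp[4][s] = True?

i\s   0   1   2   3   4   5   6   7   8   9  10  11  12  13  14  15  16  17  18  19  20
  0   T   F   F   F   F   F   F   F   F   F   F   F   F   F   F   F   F   F   F   F   F
  1   T   F   F   F   F   T   F   F   F   F   F   F   F   F   F   F   F   F   F   F   F
  2   T   F   F   F   T   T   F   F   F   T   F   F   F   F   F   F   F   F   F   F   F
  3   T   F   F   F   T   T   F   F   T   T   F   F   F   T   F   F   F   F   F   F   F
  4   T   F   F   F   T   T   F   F   T   T   F   F   F   T   T   F   F   T   T   F   F
  5   T   F   F   F   T   T   F   T   T   T   F   T   T   T   T   T   T   T   T   F   T

9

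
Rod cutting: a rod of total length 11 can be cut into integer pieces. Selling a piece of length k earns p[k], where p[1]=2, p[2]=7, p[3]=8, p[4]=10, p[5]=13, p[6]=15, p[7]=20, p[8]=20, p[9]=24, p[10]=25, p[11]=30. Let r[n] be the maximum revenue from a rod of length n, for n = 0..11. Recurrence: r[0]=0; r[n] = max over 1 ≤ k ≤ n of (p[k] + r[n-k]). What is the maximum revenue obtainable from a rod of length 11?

37

   n    0    1    2    3    4    5    6    7    8    9   10   11
r[n]    0    2    7    9   14   16   21   23   28   30   35   37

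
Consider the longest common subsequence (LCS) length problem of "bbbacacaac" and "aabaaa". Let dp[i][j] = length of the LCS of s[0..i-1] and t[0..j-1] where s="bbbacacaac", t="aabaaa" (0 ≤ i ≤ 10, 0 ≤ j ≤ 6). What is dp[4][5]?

   ''  a  a  b  a  a  a
''  0  0  0  0  0  0  0
 b  0  0  0  1  1  1  1
 b  0  0  0  1  1  1  1
 b  0  0  0  1  1  1  1
 a  0  1  1  1  2  2  2
 c  0  1  1  1  2  2  2
 a  0  1  2  2  2  3  3
 c  0  1  2  2  2  3  3
 a  0  1  2  2  3  3  4
 a  0  1  2  2  3  4  4
 c  0  1  2  2  3  4  4

2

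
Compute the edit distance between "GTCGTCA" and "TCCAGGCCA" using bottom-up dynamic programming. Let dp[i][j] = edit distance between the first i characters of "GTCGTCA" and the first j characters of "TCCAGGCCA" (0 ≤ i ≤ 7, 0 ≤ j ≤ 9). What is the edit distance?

   ''  T  C  C  A  G  G  C  C  A
''  0  1  2  3  4  5  6  7  8  9
 G  1  1  2  3  4  4  5  6  7  8
 T  2  1  2  3  4  5  5  6  7  8
 C  3  2  1  2  3  4  5  5  6  7
 G  4  3  2  2  3  3  4  5  6  7
 T  5  4  3  3  3  4  4  5  6  7
 C  6  5  4  3  4  4  5  4  5  6
 A  7  6  5  4  3  4  5  5  5  5

5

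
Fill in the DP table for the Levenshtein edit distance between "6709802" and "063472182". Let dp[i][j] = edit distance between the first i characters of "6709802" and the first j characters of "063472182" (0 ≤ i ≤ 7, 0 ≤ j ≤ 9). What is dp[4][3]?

   ''  0  6  3  4  7  2  1  8  2
''  0  1  2  3  4  5  6  7  8  9
 6  1  1  1  2  3  4  5  6  7  8
 7  2  2  2  2  3  3  4  5  6  7
 0  3  2  3  3  3  4  4  5  6  7
 9  4  3  3  4  4  4  5  5  6  7
 8  5  4  4  4  5  5  5  6  5  6
 0  6  5  5  5  5  6  6  6  6  6
 2  7  6  6  6  6  6  6  7  7  6

4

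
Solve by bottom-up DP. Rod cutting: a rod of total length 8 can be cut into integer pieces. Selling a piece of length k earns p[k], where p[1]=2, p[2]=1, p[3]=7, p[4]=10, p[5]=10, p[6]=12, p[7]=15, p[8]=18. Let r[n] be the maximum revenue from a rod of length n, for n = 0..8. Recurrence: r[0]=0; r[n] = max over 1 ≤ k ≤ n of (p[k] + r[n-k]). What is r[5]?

12

   n    0    1    2    3    4    5    6    7    8
r[n]    0    2    4    7   10   12   14   17   20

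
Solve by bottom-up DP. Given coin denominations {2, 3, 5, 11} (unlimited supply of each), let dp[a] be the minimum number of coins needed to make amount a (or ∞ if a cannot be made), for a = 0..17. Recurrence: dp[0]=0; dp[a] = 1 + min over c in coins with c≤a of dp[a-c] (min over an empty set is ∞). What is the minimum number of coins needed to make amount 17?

 a  0  1  2  3  4  5  6  7  8  9 10 11 12 13 14 15 16 17
dp  0  -  1  1  2  1  2  2  2  3  2  1  3  2  2  3  2  3
(- denotes ∞ / unreachable)

3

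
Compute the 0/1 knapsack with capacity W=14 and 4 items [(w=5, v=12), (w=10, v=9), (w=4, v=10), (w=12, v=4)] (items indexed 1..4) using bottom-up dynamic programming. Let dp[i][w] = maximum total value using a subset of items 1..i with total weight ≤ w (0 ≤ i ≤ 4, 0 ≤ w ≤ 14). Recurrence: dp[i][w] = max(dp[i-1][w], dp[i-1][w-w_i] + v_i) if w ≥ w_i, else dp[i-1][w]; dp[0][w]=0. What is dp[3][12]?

22

i\w   0   1   2   3   4   5   6   7   8   9  10  11  12  13  14
  0   0   0   0   0   0   0   0   0   0   0   0   0   0   0   0
  1   0   0   0   0   0  12  12  12  12  12  12  12  12  12  12
  2   0   0   0   0   0  12  12  12  12  12  12  12  12  12  12
  3   0   0   0   0  10  12  12  12  12  22  22  22  22  22  22
  4   0   0   0   0  10  12  12  12  12  22  22  22  22  22  22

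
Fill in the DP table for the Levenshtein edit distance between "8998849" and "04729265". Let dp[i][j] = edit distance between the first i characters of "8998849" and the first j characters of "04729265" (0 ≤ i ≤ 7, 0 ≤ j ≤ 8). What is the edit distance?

8

   ''  0  4  7  2  9  2  6  5
''  0  1  2  3  4  5  6  7  8
 8  1  1  2  3  4  5  6  7  8
 9  2  2  2  3  4  4  5  6  7
 9  3  3  3  3  4  4  5  6  7
 8  4  4  4  4  4  5  5  6  7
 8  5  5  5  5  5  5  6  6  7
 4  6  6  5  6  6  6  6  7  7
 9  7  7  6  6  7  6  7  7  8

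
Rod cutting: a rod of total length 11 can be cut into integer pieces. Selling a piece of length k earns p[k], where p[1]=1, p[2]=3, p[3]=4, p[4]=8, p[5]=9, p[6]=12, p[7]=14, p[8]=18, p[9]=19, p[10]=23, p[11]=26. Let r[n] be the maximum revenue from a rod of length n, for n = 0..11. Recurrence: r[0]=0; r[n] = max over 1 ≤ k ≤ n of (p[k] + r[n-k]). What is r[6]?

12

   n    0    1    2    3    4    5    6    7    8    9   10   11
r[n]    0    1    3    4    8    9   12   14   18   19   23   26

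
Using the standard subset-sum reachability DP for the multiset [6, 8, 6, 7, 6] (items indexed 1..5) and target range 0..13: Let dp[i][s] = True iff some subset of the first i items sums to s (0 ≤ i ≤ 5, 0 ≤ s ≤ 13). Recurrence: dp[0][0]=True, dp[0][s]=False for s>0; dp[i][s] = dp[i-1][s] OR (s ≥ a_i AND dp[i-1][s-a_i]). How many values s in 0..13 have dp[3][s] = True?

i\s   0   1   2   3   4   5   6   7   8   9  10  11  12  13
  0   T   F   F   F   F   F   F   F   F   F   F   F   F   F
  1   T   F   F   F   F   F   T   F   F   F   F   F   F   F
  2   T   F   F   F   F   F   T   F   T   F   F   F   F   F
  3   T   F   F   F   F   F   T   F   T   F   F   F   T   F
  4   T   F   F   F   F   F   T   T   T   F   F   F   T   T
  5   T   F   F   F   F   F   T   T   T   F   F   F   T   T

4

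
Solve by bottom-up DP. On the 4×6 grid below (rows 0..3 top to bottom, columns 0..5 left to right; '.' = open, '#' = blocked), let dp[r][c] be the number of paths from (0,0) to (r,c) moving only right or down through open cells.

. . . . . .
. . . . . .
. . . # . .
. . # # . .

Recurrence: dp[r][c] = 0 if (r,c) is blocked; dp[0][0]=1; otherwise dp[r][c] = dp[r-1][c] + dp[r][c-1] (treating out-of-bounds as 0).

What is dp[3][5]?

16

r\c   0   1   2   3   4   5
  0   1   1   1   1   1   1
  1   1   2   3   4   5   6
  2   1   3   6   0   5  11
  3   1   4   0   0   5  16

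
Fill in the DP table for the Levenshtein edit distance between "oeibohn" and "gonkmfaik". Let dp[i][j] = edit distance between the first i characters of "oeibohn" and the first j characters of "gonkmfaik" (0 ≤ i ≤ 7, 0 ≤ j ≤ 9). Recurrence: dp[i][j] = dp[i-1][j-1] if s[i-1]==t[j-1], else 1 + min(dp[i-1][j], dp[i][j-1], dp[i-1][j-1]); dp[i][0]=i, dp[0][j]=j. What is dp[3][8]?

6

   ''  g  o  n  k  m  f  a  i  k
''  0  1  2  3  4  5  6  7  8  9
 o  1  1  1  2  3  4  5  6  7  8
 e  2  2  2  2  3  4  5  6  7  8
 i  3  3  3  3  3  4  5  6  6  7
 b  4  4  4  4  4  4  5  6  7  7
 o  5  5  4  5  5  5  5  6  7  8
 h  6  6  5  5  6  6  6  6  7  8
 n  7  7  6  5  6  7  7  7  7  8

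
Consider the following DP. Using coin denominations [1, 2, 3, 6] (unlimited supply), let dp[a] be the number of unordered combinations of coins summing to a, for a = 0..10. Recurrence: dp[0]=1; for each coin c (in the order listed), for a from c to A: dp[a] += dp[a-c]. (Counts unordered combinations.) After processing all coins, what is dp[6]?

8

after  coin     0     1     2     3     4     5     6     7     8     9    10
          1     1     1     1     1     1     1     1     1     1     1     1
          2     1     1     2     2     3     3     4     4     5     5     6
          3     1     1     2     3     4     5     7     8    10    12    14
          6     1     1     2     3     4     5     8     9    12    15    18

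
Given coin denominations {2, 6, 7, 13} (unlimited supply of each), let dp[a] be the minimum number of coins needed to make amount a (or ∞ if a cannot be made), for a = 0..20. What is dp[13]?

 a  0  1  2  3  4  5  6  7  8  9 10 11 12 13 14 15 16 17 18 19 20
dp  0  -  1  -  2  -  1  1  2  2  3  3  2  1  2  2  3  3  3  2  2
(- denotes ∞ / unreachable)

1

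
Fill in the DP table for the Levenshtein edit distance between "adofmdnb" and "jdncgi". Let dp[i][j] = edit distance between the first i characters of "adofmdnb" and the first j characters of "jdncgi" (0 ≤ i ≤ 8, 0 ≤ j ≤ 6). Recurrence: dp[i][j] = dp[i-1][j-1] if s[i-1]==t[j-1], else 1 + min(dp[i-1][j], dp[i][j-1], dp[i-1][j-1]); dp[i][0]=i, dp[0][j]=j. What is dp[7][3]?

5

   ''  j  d  n  c  g  i
''  0  1  2  3  4  5  6
 a  1  1  2  3  4  5  6
 d  2  2  1  2  3  4  5
 o  3  3  2  2  3  4  5
 f  4  4  3  3  3  4  5
 m  5  5  4  4  4  4  5
 d  6  6  5  5  5  5  5
 n  7  7  6  5  6  6  6
 b  8  8  7  6  6  7  7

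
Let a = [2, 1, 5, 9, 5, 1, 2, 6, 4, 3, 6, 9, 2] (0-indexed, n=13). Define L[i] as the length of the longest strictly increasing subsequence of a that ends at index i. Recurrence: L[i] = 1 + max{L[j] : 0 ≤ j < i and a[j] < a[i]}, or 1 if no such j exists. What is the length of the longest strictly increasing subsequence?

5

   i    0    1    2    3    4    5    6    7    8    9   10   11   12
a[i]    2    1    5    9    5    1    2    6    4    3    6    9    2
L[i]    1    1    2    3    2    1    2    3    3    3    4    5    2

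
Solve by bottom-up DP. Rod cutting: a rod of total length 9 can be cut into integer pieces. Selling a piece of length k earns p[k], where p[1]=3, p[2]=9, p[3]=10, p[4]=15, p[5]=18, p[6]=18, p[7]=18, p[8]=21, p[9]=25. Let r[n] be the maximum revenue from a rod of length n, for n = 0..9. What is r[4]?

   n    0    1    2    3    4    5    6    7    8    9
r[n]    0    3    9   12   18   21   27   30   36   39

18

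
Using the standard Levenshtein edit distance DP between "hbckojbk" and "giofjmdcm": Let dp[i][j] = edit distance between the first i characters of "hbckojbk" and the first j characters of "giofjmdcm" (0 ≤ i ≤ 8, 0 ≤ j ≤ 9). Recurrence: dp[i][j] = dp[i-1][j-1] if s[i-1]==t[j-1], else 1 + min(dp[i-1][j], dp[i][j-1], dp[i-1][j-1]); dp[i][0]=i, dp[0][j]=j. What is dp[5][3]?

4

   ''  g  i  o  f  j  m  d  c  m
''  0  1  2  3  4  5  6  7  8  9
 h  1  1  2  3  4  5  6  7  8  9
 b  2  2  2  3  4  5  6  7  8  9
 c  3  3  3  3  4  5  6  7  7  8
 k  4  4  4  4  4  5  6  7  8  8
 o  5  5  5  4  5  5  6  7  8  9
 j  6  6  6  5  5  5  6  7  8  9
 b  7  7  7  6  6  6  6  7  8  9
 k  8  8  8  7  7  7  7  7  8  9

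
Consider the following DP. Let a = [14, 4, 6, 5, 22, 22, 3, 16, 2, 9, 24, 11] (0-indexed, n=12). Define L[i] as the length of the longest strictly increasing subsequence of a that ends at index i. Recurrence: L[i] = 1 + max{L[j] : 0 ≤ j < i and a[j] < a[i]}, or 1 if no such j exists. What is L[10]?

4

   i    0    1    2    3    4    5    6    7    8    9   10   11
a[i]   14    4    6    5   22   22    3   16    2    9   24   11
L[i]    1    1    2    2    3    3    1    3    1    3    4    4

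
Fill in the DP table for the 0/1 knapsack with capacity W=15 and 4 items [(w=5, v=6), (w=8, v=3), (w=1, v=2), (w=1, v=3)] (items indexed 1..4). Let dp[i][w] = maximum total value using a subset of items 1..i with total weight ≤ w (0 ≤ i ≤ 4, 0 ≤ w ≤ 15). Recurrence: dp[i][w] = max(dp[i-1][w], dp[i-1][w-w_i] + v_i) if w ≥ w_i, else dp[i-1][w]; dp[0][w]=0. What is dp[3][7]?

8

i\w   0   1   2   3   4   5   6   7   8   9  10  11  12  13  14  15
  0   0   0   0   0   0   0   0   0   0   0   0   0   0   0   0   0
  1   0   0   0   0   0   6   6   6   6   6   6   6   6   6   6   6
  2   0   0   0   0   0   6   6   6   6   6   6   6   6   9   9   9
  3   0   2   2   2   2   6   8   8   8   8   8   8   8   9  11  11
  4   0   3   5   5   5   6   9  11  11  11  11  11  11  11  12  14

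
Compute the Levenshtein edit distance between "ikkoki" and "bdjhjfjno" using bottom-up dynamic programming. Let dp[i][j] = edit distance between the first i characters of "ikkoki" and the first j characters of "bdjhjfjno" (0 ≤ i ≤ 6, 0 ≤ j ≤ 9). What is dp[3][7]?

   ''  b  d  j  h  j  f  j  n  o
''  0  1  2  3  4  5  6  7  8  9
 i  1  1  2  3  4  5  6  7  8  9
 k  2  2  2  3  4  5  6  7  8  9
 k  3  3  3  3  4  5  6  7  8  9
 o  4  4  4  4  4  5  6  7  8  8
 k  5  5  5  5  5  5  6  7  8  9
 i  6  6  6  6  6  6  6  7  8  9

7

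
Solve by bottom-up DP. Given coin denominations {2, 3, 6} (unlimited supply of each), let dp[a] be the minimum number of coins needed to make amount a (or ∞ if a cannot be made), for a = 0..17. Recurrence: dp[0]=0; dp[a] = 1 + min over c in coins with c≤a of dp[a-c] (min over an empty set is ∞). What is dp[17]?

 a  0  1  2  3  4  5  6  7  8  9 10 11 12 13 14 15 16 17
dp  0  -  1  1  2  2  1  3  2  2  3  3  2  4  3  3  4  4
(- denotes ∞ / unreachable)

4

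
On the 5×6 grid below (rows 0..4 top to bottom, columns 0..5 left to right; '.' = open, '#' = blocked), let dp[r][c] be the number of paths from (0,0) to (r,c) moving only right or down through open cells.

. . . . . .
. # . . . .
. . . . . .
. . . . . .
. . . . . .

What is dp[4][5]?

56

r\c   0   1   2   3   4   5
  0   1   1   1   1   1   1
  1   1   0   1   2   3   4
  2   1   1   2   4   7  11
  3   1   2   4   8  15  26
  4   1   3   7  15  30  56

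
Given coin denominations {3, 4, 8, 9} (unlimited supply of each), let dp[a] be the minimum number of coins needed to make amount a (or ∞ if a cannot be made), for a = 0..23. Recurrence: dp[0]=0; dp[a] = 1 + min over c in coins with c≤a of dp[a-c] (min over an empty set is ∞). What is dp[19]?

 a  0  1  2  3  4  5  6  7  8  9 10 11 12 13 14 15 16 17 18 19 20 21 22 23
dp  0  -  -  1  1  -  2  2  1  1  3  2  2  2  3  3  2  2  2  3  3  3  3  4
(- denotes ∞ / unreachable)

3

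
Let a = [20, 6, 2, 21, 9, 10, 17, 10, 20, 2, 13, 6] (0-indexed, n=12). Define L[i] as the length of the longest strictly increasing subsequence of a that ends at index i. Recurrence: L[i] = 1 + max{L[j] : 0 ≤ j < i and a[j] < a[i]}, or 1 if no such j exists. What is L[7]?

3

   i    0    1    2    3    4    5    6    7    8    9   10   11
a[i]   20    6    2   21    9   10   17   10   20    2   13    6
L[i]    1    1    1    2    2    3    4    3    5    1    4    2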